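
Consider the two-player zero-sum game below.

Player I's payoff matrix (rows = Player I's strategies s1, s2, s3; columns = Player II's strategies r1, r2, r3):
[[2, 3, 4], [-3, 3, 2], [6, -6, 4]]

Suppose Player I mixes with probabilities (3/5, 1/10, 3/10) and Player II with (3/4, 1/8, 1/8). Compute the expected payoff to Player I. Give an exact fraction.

203/80

Against (3/4, 1/8, 1/8), each row's expected payoff is s1: 19/8; s2: -13/8; s3: 17/4.
Taking the (3/5, 1/10, 3/10)-weighted average: (3/5)·(19/8) + (1/10)·(-13/8) + (3/10)·(17/4) = 203/80.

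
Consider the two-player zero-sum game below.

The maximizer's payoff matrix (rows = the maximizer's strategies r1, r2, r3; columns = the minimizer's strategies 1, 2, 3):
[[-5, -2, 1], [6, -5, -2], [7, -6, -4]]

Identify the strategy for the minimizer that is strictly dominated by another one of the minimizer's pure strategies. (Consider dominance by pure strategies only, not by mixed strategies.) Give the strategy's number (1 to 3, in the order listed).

The minimizer prefers columns that give the maximizer less. Compare 3 with 2: -2 < 1, -5 < -2, -6 < -4.
So 2 strictly dominates 3 for the minimizer; 3 is strictly dominated.

3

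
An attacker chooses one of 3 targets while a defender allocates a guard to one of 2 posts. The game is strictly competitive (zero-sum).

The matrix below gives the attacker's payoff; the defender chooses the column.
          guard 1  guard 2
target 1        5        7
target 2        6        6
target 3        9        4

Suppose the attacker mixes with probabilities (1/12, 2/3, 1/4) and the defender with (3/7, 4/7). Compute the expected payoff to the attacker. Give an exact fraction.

127/21

Against (3/7, 4/7), each row's expected payoff is target 1: 43/7; target 2: 6; target 3: 43/7.
Taking the (1/12, 2/3, 1/4)-weighted average: (1/12)·(43/7) + (2/3)·(6) + (1/4)·(43/7) = 127/21.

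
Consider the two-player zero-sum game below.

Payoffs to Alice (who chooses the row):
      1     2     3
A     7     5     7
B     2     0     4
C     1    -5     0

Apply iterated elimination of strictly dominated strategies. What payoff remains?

Row C is strictly dominated by row A (7>1, 5>-5, 7>0); eliminate C.
Column 1 is strictly dominated by 2 for Bob (5<7, 0<2); eliminate 1.
Column 3 is strictly dominated by 2 for Bob (5<7, 0<4); eliminate 3.
Row B is strictly dominated by row A (5>0); eliminate B.
Only (A, 2) remains, with payoff 5.

5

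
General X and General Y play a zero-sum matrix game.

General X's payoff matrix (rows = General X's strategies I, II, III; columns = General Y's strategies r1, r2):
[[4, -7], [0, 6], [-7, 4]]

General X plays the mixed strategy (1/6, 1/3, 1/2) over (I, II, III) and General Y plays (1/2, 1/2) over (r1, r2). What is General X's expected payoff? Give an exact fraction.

0

Against (1/2, 1/2), each row's expected payoff is I: -3/2; II: 3; III: -3/2.
Taking the (1/6, 1/3, 1/2)-weighted average: (1/6)·(-3/2) + (1/3)·(3) + (1/2)·(-3/2) = 0.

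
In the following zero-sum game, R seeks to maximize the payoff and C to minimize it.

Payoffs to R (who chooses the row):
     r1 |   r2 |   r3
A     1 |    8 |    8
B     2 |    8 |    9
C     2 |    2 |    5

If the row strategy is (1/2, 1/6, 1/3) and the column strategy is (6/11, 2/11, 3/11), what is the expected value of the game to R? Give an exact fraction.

85/22

Against (6/11, 2/11, 3/11), each row's expected payoff is A: 46/11; B: 5; C: 31/11.
Taking the (1/2, 1/6, 1/3)-weighted average: (1/2)·(46/11) + (1/6)·(5) + (1/3)·(31/11) = 85/22.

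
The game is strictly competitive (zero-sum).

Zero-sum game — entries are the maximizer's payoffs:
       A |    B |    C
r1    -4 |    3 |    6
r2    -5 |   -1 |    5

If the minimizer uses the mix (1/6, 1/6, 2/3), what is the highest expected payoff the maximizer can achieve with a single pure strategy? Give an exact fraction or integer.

r1: (-4)·(1/6) + (3)·(1/6) + (6)·(2/3) = 23/6.
r2: (-5)·(1/6) + (-1)·(1/6) + (5)·(2/3) = 7/3.
The best pure response is r1 with expected payoff 23/6.

23/6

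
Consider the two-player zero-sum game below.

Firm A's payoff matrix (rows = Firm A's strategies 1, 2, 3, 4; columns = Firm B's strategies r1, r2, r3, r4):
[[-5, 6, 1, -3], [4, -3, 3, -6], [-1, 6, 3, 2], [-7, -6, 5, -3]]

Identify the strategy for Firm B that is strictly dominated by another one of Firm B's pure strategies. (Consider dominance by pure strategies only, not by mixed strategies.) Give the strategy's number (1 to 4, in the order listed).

Firm B prefers columns that give Firm A less. Compare r3 with r4: -3 < 1, -6 < 3, 2 < 3, -3 < 5.
So r4 strictly dominates r3 for Firm B; r3 is strictly dominated.

3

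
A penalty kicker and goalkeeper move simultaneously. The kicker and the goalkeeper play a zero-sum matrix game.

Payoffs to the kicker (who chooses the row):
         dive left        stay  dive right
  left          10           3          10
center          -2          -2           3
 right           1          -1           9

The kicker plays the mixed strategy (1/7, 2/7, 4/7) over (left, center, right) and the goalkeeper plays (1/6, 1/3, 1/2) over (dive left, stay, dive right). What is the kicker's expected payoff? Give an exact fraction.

26/7

Against (1/6, 1/3, 1/2), each row's expected payoff is left: 23/3; center: 1/2; right: 13/3.
Taking the (1/7, 2/7, 4/7)-weighted average: (1/7)·(23/3) + (2/7)·(1/2) + (4/7)·(13/3) = 26/7.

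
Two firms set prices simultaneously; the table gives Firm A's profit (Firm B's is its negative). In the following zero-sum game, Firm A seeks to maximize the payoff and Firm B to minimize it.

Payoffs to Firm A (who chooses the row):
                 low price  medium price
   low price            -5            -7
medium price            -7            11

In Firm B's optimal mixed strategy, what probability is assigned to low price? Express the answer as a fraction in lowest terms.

Row minima are -7 and -7, so Firm A's maximin is -7; column maxima are -5 and 11, so Firm B's minimax is -5. These differ, so the equilibrium is in mixed strategies.
Let Firm B play low price with probability q. Firm A is indifferent when −5q − 7(1−q) = −7q + 11(1−q), giving q = 9/10.

9/10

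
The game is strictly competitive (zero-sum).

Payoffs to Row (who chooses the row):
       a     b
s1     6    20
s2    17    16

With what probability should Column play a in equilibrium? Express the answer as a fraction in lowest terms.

4/15

Row minima are 6 and 16, so Row's maximin is 16; column maxima are 17 and 20, so Column's minimax is 17. These differ, so the equilibrium is in mixed strategies.
Let Column play a with probability q. Row is indifferent when 6q + 20(1−q) = 17q + 16(1−q), giving q = 4/15.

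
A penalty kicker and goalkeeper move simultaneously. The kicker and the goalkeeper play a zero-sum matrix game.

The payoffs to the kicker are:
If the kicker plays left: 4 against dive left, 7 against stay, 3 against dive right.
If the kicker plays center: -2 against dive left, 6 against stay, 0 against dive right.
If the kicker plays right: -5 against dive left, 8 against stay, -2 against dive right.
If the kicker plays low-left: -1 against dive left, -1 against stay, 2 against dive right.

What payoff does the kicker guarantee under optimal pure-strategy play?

Row minima: 3, -2, -5, -1 → the kicker's maximin is 3.
Column maxima: 4, 8, 3 → the goalkeeper's minimax is 3.
They coincide at (left, dive right), so the value is 3.

3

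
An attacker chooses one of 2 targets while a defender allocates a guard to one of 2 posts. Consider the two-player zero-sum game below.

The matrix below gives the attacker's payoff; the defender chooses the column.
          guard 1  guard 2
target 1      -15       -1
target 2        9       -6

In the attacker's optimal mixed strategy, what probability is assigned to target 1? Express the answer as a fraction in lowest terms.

Row minima are -15 and -6, so the attacker's maximin is -6; column maxima are 9 and -1, so the defender's minimax is -1. These differ, so the equilibrium is in mixed strategies.
Let the attacker play target 1 with probability p. The defender is indifferent when −15p + 9(1−p) = −p − 6(1−p), giving p = 15/29.

15/29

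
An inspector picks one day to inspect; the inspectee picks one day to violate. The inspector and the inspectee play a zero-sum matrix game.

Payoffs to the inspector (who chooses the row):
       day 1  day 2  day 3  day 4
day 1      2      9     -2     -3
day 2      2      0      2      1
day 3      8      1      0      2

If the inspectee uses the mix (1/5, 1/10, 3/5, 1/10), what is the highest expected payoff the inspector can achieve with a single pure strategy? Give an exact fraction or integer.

day 1: (2)·(1/5) + (9)·(1/10) + (-2)·(3/5) + (-3)·(1/10) = -1/5.
day 2: (2)·(1/5) + (0)·(1/10) + (2)·(3/5) + (1)·(1/10) = 17/10.
day 3: (8)·(1/5) + (1)·(1/10) + (0)·(3/5) + (2)·(1/10) = 19/10.
The best pure response is day 3 with expected payoff 19/10.

19/10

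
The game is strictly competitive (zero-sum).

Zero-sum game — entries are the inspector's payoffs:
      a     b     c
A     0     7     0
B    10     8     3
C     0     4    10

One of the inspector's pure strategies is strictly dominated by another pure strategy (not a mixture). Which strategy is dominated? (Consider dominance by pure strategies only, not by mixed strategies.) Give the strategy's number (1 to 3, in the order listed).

Compare A with B: 10 > 0, 8 > 7, 3 > 0.
So B strictly dominates A for the inspector; A is strictly dominated.

1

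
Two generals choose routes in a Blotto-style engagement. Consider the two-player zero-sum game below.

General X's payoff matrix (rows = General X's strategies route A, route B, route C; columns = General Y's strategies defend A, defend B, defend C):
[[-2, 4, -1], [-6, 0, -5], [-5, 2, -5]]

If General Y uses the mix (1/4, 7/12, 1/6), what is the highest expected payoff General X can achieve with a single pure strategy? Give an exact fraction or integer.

5/3

route A: (-2)·(1/4) + (4)·(7/12) + (-1)·(1/6) = 5/3.
route B: (-6)·(1/4) + (0)·(7/12) + (-5)·(1/6) = -7/3.
route C: (-5)·(1/4) + (2)·(7/12) + (-5)·(1/6) = -11/12.
The best pure response is route A with expected payoff 5/3.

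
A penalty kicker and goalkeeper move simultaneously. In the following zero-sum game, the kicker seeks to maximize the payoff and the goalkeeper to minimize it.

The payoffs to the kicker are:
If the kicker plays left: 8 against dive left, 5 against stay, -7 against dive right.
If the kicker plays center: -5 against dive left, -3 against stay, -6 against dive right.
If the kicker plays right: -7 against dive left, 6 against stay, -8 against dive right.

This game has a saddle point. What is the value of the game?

Row minima: -7, -6, -8 → the kicker's maximin is -6.
Column maxima: 8, 6, -6 → the goalkeeper's minimax is -6.
They coincide at (center, dive right), so the value is -6.

-6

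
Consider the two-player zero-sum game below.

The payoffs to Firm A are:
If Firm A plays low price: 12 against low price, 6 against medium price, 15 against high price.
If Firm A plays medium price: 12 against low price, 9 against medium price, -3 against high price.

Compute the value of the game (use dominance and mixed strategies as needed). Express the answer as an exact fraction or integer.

Column low price is strictly dominated by medium price for Firm B (it gives Firm A more in every row).
The remaining 2×2 game on (low price, medium price) × (medium price, high price) has no saddle point. Let Firm A play low price with probability p; indifference gives 6p + 9(1−p) = 15p − 3(1−p), so p = 4/7.
Similarly Firm B's optimal q on medium price is 6/7, and the value is 6·(6/7) + (15)·(1/7) = 51/7.

51/7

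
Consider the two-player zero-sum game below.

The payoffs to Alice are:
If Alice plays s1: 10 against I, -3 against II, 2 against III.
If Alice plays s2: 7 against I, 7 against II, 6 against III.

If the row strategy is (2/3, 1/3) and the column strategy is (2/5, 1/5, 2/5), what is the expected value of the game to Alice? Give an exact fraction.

5

Against (2/5, 1/5, 2/5), each row's expected payoff is s1: 21/5; s2: 33/5.
Taking the (2/3, 1/3)-weighted average: (2/3)·(21/5) + (1/3)·(33/5) = 5.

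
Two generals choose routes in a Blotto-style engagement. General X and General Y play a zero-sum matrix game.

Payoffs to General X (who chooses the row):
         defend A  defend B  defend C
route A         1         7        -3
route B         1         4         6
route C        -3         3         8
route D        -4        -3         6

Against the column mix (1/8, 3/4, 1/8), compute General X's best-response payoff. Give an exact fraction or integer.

5

route A: (1)·(1/8) + (7)·(3/4) + (-3)·(1/8) = 5.
route B: (1)·(1/8) + (4)·(3/4) + (6)·(1/8) = 31/8.
route C: (-3)·(1/8) + (3)·(3/4) + (8)·(1/8) = 23/8.
route D: (-4)·(1/8) + (-3)·(3/4) + (6)·(1/8) = -2.
The best pure response is route A with expected payoff 5.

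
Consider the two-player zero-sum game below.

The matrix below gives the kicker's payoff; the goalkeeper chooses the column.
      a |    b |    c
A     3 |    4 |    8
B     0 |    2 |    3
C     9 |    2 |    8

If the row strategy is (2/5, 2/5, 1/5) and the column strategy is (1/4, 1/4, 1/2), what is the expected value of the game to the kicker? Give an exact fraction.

89/20

Against (1/4, 1/4, 1/2), each row's expected payoff is A: 23/4; B: 2; C: 27/4.
Taking the (2/5, 2/5, 1/5)-weighted average: (2/5)·(23/4) + (2/5)·(2) + (1/5)·(27/4) = 89/20.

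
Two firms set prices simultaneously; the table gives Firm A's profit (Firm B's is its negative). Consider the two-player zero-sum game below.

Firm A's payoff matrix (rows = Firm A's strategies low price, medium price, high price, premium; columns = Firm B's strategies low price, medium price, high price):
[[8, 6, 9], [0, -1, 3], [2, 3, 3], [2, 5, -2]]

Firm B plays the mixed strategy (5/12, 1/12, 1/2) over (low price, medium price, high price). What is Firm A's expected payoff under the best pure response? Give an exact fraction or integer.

25/3

low price: (8)·(5/12) + (6)·(1/12) + (9)·(1/2) = 25/3.
medium price: (0)·(5/12) + (-1)·(1/12) + (3)·(1/2) = 17/12.
high price: (2)·(5/12) + (3)·(1/12) + (3)·(1/2) = 31/12.
premium: (2)·(5/12) + (5)·(1/12) + (-2)·(1/2) = 1/4.
The best pure response is low price with expected payoff 25/3.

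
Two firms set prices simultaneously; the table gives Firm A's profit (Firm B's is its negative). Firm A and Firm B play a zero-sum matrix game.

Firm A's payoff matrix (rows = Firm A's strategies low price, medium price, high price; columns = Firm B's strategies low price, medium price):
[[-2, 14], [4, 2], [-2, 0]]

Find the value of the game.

10/3

Row high price is strictly dominated by row medium price, so Firm A never plays it.
The remaining 2×2 game on (low price, medium price) × (low price, medium price) has no saddle point. Let Firm A play low price with probability p; indifference gives −2p + 4(1−p) = 14p + 2(1−p), so p = 1/9.
Similarly Firm B's optimal q on low price is 2/3, and the value is -2·(2/3) + (14)·(1/3) = 10/3.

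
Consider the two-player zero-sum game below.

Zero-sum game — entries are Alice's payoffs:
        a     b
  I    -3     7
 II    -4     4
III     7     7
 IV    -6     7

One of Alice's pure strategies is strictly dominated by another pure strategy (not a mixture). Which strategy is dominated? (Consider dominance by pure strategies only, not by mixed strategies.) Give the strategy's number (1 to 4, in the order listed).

2

Compare II with I: -3 > -4, 7 > 4.
So I strictly dominates II for Alice; II is strictly dominated.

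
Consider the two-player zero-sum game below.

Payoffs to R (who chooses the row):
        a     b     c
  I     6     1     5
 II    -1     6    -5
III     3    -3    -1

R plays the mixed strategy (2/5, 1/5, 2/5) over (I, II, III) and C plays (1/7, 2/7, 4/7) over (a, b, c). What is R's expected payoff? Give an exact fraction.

Against (1/7, 2/7, 4/7), each row's expected payoff is I: 4; II: -9/7; III: -1.
Taking the (2/5, 1/5, 2/5)-weighted average: (2/5)·(4) + (1/5)·(-9/7) + (2/5)·(-1) = 33/35.

33/35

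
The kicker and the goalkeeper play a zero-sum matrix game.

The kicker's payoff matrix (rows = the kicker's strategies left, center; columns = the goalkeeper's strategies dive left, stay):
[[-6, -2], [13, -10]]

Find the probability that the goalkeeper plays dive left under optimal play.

8/27

Row minima are -6 and -10, so the kicker's maximin is -6; column maxima are 13 and -2, so the goalkeeper's minimax is -2. These differ, so the equilibrium is in mixed strategies.
Let the goalkeeper play dive left with probability q. The kicker is indifferent when −6q − 2(1−q) = 13q − 10(1−q), giving q = 8/27.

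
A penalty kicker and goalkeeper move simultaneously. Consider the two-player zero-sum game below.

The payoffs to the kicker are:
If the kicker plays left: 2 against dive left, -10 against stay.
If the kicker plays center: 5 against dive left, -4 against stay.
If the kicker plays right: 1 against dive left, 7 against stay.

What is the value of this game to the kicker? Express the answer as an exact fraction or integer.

13/5

Row left is strictly dominated by row center, so the kicker never plays it.
The remaining 2×2 game on (center, right) × (dive left, stay) has no saddle point. Let the kicker play center with probability p; indifference gives 5p + (1−p) = −4p + 7(1−p), so p = 2/5.
Similarly the goalkeeper's optimal q on dive left is 11/15, and the value is 5·(11/15) + (-4)·(4/15) = 13/5.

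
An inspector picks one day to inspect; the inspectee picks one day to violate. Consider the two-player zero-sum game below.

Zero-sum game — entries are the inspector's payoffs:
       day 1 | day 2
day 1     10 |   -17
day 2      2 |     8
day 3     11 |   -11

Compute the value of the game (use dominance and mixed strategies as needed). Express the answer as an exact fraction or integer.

55/14

Row day 1 is strictly dominated by row day 3, so the inspector never plays it.
The remaining 2×2 game on (day 2, day 3) × (day 1, day 2) has no saddle point. Let the inspector play day 2 with probability p; indifference gives 2p + 11(1−p) = 8p − 11(1−p), so p = 11/14.
Similarly the inspectee's optimal q on day 1 is 19/28, and the value is 2·(19/28) + (8)·(9/28) = 55/14.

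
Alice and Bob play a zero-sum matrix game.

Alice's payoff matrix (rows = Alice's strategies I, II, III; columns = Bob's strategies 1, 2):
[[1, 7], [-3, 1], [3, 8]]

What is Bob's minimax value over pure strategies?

The worst case (largest entry) in each column is 1: 3, 2: 8.
The best (smallest) of these is 3.

3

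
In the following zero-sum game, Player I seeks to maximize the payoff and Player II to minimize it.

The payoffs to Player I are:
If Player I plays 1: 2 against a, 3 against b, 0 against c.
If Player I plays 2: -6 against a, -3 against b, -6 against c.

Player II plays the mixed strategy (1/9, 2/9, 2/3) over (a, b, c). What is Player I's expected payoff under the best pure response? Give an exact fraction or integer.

1: (2)·(1/9) + (3)·(2/9) + (0)·(2/3) = 8/9.
2: (-6)·(1/9) + (-3)·(2/9) + (-6)·(2/3) = -16/3.
The best pure response is 1 with expected payoff 8/9.

8/9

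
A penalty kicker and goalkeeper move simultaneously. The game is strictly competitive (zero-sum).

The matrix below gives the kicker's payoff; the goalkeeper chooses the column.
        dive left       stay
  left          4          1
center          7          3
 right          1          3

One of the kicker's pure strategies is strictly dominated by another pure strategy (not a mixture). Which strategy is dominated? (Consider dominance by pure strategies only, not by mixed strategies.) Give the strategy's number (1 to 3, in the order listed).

1

Compare left with center: 7 > 4, 3 > 1.
So center strictly dominates left for the kicker; left is strictly dominated.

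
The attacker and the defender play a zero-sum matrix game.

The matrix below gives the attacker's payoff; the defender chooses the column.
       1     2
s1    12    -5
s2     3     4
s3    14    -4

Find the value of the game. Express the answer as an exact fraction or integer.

68/19

Row s1 is strictly dominated by row s3, so the attacker never plays it.
The remaining 2×2 game on (s2, s3) × (1, 2) has no saddle point. Let the attacker play s2 with probability p; indifference gives 3p + 14(1−p) = 4p − 4(1−p), so p = 18/19.
Similarly the defender's optimal q on 1 is 8/19, and the value is 3·(8/19) + (4)·(11/19) = 68/19.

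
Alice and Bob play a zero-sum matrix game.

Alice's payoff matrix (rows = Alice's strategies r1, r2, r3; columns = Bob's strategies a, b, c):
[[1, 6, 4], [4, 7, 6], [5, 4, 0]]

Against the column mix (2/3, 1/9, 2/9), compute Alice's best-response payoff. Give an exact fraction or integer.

43/9

r1: (1)·(2/3) + (6)·(1/9) + (4)·(2/9) = 20/9.
r2: (4)·(2/3) + (7)·(1/9) + (6)·(2/9) = 43/9.
r3: (5)·(2/3) + (4)·(1/9) + (0)·(2/9) = 34/9.
The best pure response is r2 with expected payoff 43/9.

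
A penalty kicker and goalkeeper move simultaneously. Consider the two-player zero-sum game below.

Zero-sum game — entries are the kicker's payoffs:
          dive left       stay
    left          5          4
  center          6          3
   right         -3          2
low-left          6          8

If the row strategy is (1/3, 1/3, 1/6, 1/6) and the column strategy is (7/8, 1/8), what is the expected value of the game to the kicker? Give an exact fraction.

Against (7/8, 1/8), each row's expected payoff is left: 39/8; center: 45/8; right: -19/8; low-left: 25/4.
Taking the (1/3, 1/3, 1/6, 1/6)-weighted average: (1/3)·(39/8) + (1/3)·(45/8) + (1/6)·(-19/8) + (1/6)·(25/4) = 199/48.

199/48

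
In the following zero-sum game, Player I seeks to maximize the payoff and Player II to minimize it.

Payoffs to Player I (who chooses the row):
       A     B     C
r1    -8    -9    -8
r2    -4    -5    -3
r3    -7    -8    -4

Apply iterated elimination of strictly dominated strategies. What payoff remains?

Row r1 is strictly dominated by row r2 (-4>-8, -5>-9, -3>-8); eliminate r1.
Column C is strictly dominated by A for Player II (-4<-3, -7<-4); eliminate C.
Row r3 is strictly dominated by row r2 (-4>-7, -5>-8); eliminate r3.
Column A is strictly dominated by B for Player II (-5<-4); eliminate A.
Only (r2, B) remains, with payoff -5.

-5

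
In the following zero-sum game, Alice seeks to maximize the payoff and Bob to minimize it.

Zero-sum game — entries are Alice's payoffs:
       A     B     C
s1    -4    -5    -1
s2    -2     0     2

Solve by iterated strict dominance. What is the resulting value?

Column C is strictly dominated by A for Bob (-4<-1, -2<2); eliminate C.
Row s1 is strictly dominated by row s2 (-2>-4, 0>-5); eliminate s1.
Column B is strictly dominated by A for Bob (-2<0); eliminate B.
Only (s2, A) remains, with payoff -2.

-2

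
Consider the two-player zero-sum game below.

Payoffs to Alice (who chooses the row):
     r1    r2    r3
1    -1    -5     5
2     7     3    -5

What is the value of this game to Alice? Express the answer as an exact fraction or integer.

Column r1 is strictly dominated by r2 for Bob (it gives Alice more in every row).
The remaining 2×2 game on (1, 2) × (r2, r3) has no saddle point. Let Alice play 1 with probability p; indifference gives −5p + 3(1−p) = 5p − 5(1−p), so p = 4/9.
Similarly Bob's optimal q on r2 is 5/9, and the value is -5·(5/9) + (5)·(4/9) = -5/9.

-5/9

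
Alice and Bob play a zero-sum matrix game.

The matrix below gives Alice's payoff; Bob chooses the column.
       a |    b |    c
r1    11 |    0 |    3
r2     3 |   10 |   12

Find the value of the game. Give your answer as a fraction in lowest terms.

Column c is strictly dominated by b for Bob (it gives Alice more in every row).
The remaining 2×2 game on (r1, r2) × (a, b) has no saddle point. Let Alice play r1 with probability p; indifference gives 11p + 3(1−p) = 10(1−p), so p = 7/18.
Similarly Bob's optimal q on a is 5/9, and the value is 11·(5/9) + (0)·(4/9) = 55/9.

55/9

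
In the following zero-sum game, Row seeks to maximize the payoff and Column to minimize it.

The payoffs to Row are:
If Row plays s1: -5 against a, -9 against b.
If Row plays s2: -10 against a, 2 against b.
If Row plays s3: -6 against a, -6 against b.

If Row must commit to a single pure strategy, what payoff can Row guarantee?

-6

The worst-case payoff for each row is s1: -9, s2: -10, s3: -6.
The best of these is -6.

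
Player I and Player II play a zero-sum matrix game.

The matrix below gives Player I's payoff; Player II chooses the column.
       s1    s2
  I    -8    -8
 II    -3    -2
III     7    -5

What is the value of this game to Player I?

-29/13

Row I is strictly dominated by row II, so Player I never plays it.
The remaining 2×2 game on (II, III) × (s1, s2) has no saddle point. Let Player I play II with probability p; indifference gives −3p + 7(1−p) = −2p − 5(1−p), so p = 12/13.
Similarly Player II's optimal q on s1 is 3/13, and the value is -3·(3/13) + (-2)·(10/13) = -29/13.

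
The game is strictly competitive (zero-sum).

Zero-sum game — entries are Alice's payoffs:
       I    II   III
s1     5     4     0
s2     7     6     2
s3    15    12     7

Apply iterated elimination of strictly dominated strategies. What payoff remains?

Row s2 is strictly dominated by row s3 (15>7, 12>6, 7>2); eliminate s2.
Column II is strictly dominated by III for Bob (0<4, 7<12); eliminate II.
Column I is strictly dominated by III for Bob (0<5, 7<15); eliminate I.
Row s1 is strictly dominated by row s3 (7>0); eliminate s1.
Only (s3, III) remains, with payoff 7.

7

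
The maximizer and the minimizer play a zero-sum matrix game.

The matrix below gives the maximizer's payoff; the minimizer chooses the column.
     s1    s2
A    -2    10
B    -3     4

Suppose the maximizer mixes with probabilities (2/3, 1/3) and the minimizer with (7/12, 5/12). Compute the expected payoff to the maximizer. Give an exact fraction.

71/36

Against (7/12, 5/12), each row's expected payoff is A: 3; B: -1/12.
Taking the (2/3, 1/3)-weighted average: (2/3)·(3) + (1/3)·(-1/12) = 71/36.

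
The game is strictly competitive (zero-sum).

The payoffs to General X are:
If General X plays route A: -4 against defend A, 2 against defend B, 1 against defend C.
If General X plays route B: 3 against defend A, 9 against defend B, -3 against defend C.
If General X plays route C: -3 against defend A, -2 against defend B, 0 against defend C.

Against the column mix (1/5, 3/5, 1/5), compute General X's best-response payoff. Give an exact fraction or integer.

27/5

route A: (-4)·(1/5) + (2)·(3/5) + (1)·(1/5) = 3/5.
route B: (3)·(1/5) + (9)·(3/5) + (-3)·(1/5) = 27/5.
route C: (-3)·(1/5) + (-2)·(3/5) + (0)·(1/5) = -9/5.
The best pure response is route B with expected payoff 27/5.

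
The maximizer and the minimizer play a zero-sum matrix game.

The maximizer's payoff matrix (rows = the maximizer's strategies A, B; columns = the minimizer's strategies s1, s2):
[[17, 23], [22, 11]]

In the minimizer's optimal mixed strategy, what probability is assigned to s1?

12/17

Row minima are 17 and 11, so the maximizer's maximin is 17; column maxima are 22 and 23, so the minimizer's minimax is 22. These differ, so the equilibrium is in mixed strategies.
Let the minimizer play s1 with probability q. The maximizer is indifferent when 17q + 23(1−q) = 22q + 11(1−q), giving q = 12/17.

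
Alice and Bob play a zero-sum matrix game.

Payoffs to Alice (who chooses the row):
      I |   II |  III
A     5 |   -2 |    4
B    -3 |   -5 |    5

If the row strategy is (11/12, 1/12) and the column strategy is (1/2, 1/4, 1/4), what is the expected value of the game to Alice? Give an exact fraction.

Against (1/2, 1/4, 1/4), each row's expected payoff is A: 3; B: -3/2.
Taking the (11/12, 1/12)-weighted average: (11/12)·(3) + (1/12)·(-3/2) = 21/8.

21/8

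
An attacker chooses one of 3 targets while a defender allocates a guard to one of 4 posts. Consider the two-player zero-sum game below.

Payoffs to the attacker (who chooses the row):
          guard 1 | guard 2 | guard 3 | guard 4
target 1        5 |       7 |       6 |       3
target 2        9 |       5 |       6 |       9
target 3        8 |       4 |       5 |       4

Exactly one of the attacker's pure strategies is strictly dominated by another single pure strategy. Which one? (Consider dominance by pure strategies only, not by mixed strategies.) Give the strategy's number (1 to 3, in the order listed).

3

Compare target 3 with target 2: 9 > 8, 5 > 4, 6 > 5, 9 > 4.
So target 2 strictly dominates target 3 for the attacker; target 3 is strictly dominated.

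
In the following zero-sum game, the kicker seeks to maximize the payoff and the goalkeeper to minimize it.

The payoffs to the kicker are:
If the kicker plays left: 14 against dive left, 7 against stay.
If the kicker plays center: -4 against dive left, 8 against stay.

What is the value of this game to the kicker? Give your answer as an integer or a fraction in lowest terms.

Row minima are 7 and -4, so the kicker's maximin is 7; column maxima are 14 and 8, so the goalkeeper's minimax is 8. These differ, so the equilibrium is in mixed strategies.
Let the kicker play left with probability p. The goalkeeper is indifferent when 14p − 4(1−p) = 7p + 8(1−p), giving p = 12/19.
Let the goalkeeper play dive left with probability q. The kicker is indifferent when 14q + 7(1−q) = −4q + 8(1−q), giving q = 1/19.
The value is 14·(1/19) + (7)·(18/19) = 140/19.

140/19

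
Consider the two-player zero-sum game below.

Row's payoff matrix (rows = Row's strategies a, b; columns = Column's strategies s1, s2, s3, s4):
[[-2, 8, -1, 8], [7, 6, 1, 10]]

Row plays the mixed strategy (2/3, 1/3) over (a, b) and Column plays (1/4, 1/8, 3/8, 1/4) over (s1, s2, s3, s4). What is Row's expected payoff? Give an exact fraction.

77/24

Against (1/4, 1/8, 3/8, 1/4), each row's expected payoff is a: 17/8; b: 43/8.
Taking the (2/3, 1/3)-weighted average: (2/3)·(17/8) + (1/3)·(43/8) = 77/24.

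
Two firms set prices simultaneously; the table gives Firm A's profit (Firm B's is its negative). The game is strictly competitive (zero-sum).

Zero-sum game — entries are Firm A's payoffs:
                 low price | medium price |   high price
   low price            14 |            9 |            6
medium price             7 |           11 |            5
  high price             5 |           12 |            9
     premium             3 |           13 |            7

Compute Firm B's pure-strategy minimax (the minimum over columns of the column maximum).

The worst case (largest entry) in each column is low price: 14, medium price: 13, high price: 9.
The best (smallest) of these is 9.

9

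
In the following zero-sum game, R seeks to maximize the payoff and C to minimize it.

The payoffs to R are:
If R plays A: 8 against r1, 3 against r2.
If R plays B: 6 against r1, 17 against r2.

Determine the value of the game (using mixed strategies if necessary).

Row minima are 3 and 6, so R's maximin is 6; column maxima are 8 and 17, so C's minimax is 8. These differ, so the equilibrium is in mixed strategies.
Let R play A with probability p. C is indifferent when 8p + 6(1−p) = 3p + 17(1−p), giving p = 11/16.
Let C play r1 with probability q. R is indifferent when 8q + 3(1−q) = 6q + 17(1−q), giving q = 7/8.
The value is 8·(7/8) + (3)·(1/8) = 59/8.

59/8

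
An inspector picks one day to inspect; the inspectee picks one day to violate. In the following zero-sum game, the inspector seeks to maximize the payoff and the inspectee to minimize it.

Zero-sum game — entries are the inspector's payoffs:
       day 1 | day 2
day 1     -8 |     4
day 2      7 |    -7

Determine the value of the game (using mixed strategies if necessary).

Row minima are -8 and -7, so the inspector's maximin is -7; column maxima are 7 and 4, so the inspectee's minimax is 4. These differ, so the equilibrium is in mixed strategies.
Let the inspector play day 1 with probability p. The inspectee is indifferent when −8p + 7(1−p) = 4p − 7(1−p), giving p = 7/13.
Let the inspectee play day 1 with probability q. The inspector is indifferent when −8q + 4(1−q) = 7q − 7(1−q), giving q = 11/26.
The value is -8·(11/26) + (4)·(15/26) = -14/13.

-14/13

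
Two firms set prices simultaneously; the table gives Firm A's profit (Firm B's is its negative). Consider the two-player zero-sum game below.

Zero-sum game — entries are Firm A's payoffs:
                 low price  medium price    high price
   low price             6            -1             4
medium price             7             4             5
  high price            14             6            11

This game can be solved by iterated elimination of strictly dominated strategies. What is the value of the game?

Row medium price is strictly dominated by row high price (14>7, 6>4, 11>5); eliminate medium price.
Column high price is strictly dominated by medium price for Firm B (-1<4, 6<11); eliminate high price.
Row low price is strictly dominated by row high price (14>6, 6>-1); eliminate low price.
Column low price is strictly dominated by medium price for Firm B (6<14); eliminate low price.
Only (high price, medium price) remains, with payoff 6.

6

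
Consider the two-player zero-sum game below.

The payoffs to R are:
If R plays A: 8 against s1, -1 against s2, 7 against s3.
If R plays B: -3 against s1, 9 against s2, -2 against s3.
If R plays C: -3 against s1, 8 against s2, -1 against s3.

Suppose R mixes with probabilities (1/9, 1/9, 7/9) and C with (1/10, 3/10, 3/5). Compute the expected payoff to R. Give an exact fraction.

82/45

Against (1/10, 3/10, 3/5), each row's expected payoff is A: 47/10; B: 6/5; C: 3/2.
Taking the (1/9, 1/9, 7/9)-weighted average: (1/9)·(47/10) + (1/9)·(6/5) + (7/9)·(3/2) = 82/45.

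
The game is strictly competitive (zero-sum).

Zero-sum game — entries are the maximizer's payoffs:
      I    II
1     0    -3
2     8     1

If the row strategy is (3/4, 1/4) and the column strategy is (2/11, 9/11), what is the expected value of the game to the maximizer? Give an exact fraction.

-14/11

Against (2/11, 9/11), each row's expected payoff is 1: -27/11; 2: 25/11.
Taking the (3/4, 1/4)-weighted average: (3/4)·(-27/11) + (1/4)·(25/11) = -14/11.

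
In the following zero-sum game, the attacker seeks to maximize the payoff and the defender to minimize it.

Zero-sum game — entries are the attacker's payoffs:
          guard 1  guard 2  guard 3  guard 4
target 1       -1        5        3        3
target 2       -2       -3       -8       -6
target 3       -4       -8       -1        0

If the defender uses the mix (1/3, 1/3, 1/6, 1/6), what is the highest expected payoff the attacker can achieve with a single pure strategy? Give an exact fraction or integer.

7/3

target 1: (-1)·(1/3) + (5)·(1/3) + (3)·(1/6) + (3)·(1/6) = 7/3.
target 2: (-2)·(1/3) + (-3)·(1/3) + (-8)·(1/6) + (-6)·(1/6) = -4.
target 3: (-4)·(1/3) + (-8)·(1/3) + (-1)·(1/6) + (0)·(1/6) = -25/6.
The best pure response is target 1 with expected payoff 7/3.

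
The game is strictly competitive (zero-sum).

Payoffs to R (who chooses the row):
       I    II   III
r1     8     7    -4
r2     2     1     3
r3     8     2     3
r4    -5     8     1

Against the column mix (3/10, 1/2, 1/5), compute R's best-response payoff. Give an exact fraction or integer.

r1: (8)·(3/10) + (7)·(1/2) + (-4)·(1/5) = 51/10.
r2: (2)·(3/10) + (1)·(1/2) + (3)·(1/5) = 17/10.
r3: (8)·(3/10) + (2)·(1/2) + (3)·(1/5) = 4.
r4: (-5)·(3/10) + (8)·(1/2) + (1)·(1/5) = 27/10.
The best pure response is r1 with expected payoff 51/10.

51/10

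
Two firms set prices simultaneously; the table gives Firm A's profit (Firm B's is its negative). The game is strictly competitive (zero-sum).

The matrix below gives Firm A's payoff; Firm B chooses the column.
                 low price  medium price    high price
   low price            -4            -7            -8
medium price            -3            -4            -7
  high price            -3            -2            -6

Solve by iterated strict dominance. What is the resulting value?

-6

Column medium price is strictly dominated by high price for Firm B (-8<-7, -7<-4, -6<-2); eliminate medium price.
Row low price is strictly dominated by row medium price (-3>-4, -7>-8); eliminate low price.
Column low price is strictly dominated by high price for Firm B (-7<-3, -6<-3); eliminate low price.
Row medium price is strictly dominated by row high price (-6>-7); eliminate medium price.
Only (high price, high price) remains, with payoff -6.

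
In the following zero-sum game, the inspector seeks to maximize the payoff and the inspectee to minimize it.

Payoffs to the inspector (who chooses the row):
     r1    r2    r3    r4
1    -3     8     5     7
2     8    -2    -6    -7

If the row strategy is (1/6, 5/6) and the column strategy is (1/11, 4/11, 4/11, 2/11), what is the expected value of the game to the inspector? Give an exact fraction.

-127/66

Against (1/11, 4/11, 4/11, 2/11), each row's expected payoff is 1: 63/11; 2: -38/11.
Taking the (1/6, 5/6)-weighted average: (1/6)·(63/11) + (5/6)·(-38/11) = -127/66.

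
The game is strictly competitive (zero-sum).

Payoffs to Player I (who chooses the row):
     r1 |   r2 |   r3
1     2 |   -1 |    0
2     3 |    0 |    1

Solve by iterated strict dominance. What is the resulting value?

0

Column r3 is strictly dominated by r2 for Player II (-1<0, 0<1); eliminate r3.
Row 1 is strictly dominated by row 2 (3>2, 0>-1); eliminate 1.
Column r1 is strictly dominated by r2 for Player II (0<3); eliminate r1.
Only (2, r2) remains, with payoff 0.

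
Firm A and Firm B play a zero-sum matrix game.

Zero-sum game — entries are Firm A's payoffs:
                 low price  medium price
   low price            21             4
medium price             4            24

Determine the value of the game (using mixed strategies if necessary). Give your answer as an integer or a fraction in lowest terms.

Row minima are 4 and 4, so Firm A's maximin is 4; column maxima are 21 and 24, so Firm B's minimax is 21. These differ, so the equilibrium is in mixed strategies.
Let Firm A play low price with probability p. Firm B is indifferent when 21p + 4(1−p) = 4p + 24(1−p), giving p = 20/37.
Let Firm B play low price with probability q. Firm A is indifferent when 21q + 4(1−q) = 4q + 24(1−q), giving q = 20/37.
The value is 21·(20/37) + (4)·(17/37) = 488/37.

488/37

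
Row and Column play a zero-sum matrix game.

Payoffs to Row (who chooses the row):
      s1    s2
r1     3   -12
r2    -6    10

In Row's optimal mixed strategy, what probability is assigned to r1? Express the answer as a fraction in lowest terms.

Row minima are -12 and -6, so Row's maximin is -6; column maxima are 3 and 10, so Column's minimax is 3. These differ, so the equilibrium is in mixed strategies.
Let Row play r1 with probability p. Column is indifferent when 3p − 6(1−p) = −12p + 10(1−p), giving p = 16/31.

16/31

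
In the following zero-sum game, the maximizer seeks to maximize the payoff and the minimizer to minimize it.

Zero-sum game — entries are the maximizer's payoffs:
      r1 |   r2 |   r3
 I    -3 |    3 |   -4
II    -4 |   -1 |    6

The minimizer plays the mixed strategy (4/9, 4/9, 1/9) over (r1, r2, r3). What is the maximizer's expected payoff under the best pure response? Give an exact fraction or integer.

-4/9

I: (-3)·(4/9) + (3)·(4/9) + (-4)·(1/9) = -4/9.
II: (-4)·(4/9) + (-1)·(4/9) + (6)·(1/9) = -14/9.
The best pure response is I with expected payoff -4/9.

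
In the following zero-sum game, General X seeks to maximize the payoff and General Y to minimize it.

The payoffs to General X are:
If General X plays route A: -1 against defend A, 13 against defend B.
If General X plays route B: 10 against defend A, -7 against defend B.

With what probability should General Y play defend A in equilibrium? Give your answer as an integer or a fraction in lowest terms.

Row minima are -1 and -7, so General X's maximin is -1; column maxima are 10 and 13, so General Y's minimax is 10. These differ, so the equilibrium is in mixed strategies.
Let General Y play defend A with probability q. General X is indifferent when −q + 13(1−q) = 10q − 7(1−q), giving q = 20/31.

20/31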